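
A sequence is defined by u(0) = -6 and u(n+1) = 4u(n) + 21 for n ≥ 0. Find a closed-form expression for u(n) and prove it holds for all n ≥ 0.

Claim: u(n) = 4^n − 7.

Base case: u(0) = -6, and 4^0 − 7 = 1 − 7 = -6.
Assume u(r) = 4^r − 7 for some r ≥ 0.
Then u(r+1) = 4u(r) + 21 = 4·(4^r − 7) + 21 = 4^{r+1} − 28 + 21 = 4^{r+1} − 7.
So the formula holds for r+1, and by induction u(n) = 4^n − 7 for all n ≥ 0.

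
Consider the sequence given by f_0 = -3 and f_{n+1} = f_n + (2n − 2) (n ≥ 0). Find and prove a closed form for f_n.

Claim: f_n = n^2 − 3n − 3.

Base case: f_0 = -3, and 0^2 − 3·0 − 3 = -3.
Assume f_k = k^2 − 3k − 3.
Then f_{k+1} = f_k + (2k − 2) = (k^2 − 3k − 3) + (2k − 2) = k^2 − k − 5,
and (k+1)^2 − 3·(k+1) − 3 = k^2 − k − 5.
By induction, f_n = n^2 − 3n − 3 for all n ≥ 0.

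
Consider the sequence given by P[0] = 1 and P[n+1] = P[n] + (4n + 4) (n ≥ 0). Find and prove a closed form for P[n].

Claim: P[n] = 2n^2 + 2n + 1.

Base case: P[0] = 1, and 2·0^2 + 2·0 + 1 = 1.
Assume P[k] = 2k^2 + 2k + 1.
Then P[k+1] = P[k] + (4k + 4) = (2k^2 + 2k + 1) + (4k + 4) = 2k^2 + 6k + 5,
and 2·(k+1)^2 + 2·(k+1) + 1 = 2k^2 + 6k + 5.
By induction, P[n] = 2n^2 + 2n + 1 for all n ≥ 0.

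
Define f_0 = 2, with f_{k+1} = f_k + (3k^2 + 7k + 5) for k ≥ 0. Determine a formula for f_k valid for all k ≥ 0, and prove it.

Claim: f_k = k^3 + 2k^2 + 2k + 2.

Base case: f_0 = 2, and 0^3 + 2·0^2 + 2·0 + 2 = 2.
Assume f_r = r^3 + 2r^2 + 2r + 2.
Then f_{r+1} = f_r + (3r^2 + 7r + 5) = (r^3 + 2r^2 + 2r + 2) + (3r^2 + 7r + 5) = r^3 + 5r^2 + 9r + 7,
and (r+1)^3 + 2·(r+1)^2 + 2·(r+1) + 2 = r^3 + 5r^2 + 9r + 7.
Hence f_k = k^3 + 2k^2 + 2k + 2 for every k ≥ 0, by induction.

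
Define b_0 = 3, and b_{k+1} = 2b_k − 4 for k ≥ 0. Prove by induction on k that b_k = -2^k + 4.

Base case: b_0 = 3, and -2^0 + 4 = -1 + 4 = 3.
Assume b_j = -2^j + 4 for some j ≥ 0.
Then b_{j+1} = 2b_j − 4 = 2·(-2^j + 4) − 4 = -2^{j+1} + 8 − 4 = -2^{j+1} + 4.
So the formula holds for j+1, and by induction b_k = -2^k + 4 for all k ≥ 0.

b_k = -2^k + 4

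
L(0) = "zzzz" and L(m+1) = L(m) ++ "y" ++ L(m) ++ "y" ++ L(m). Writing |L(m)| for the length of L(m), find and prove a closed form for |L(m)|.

Claim: |L(m)| = 5·3^m − 1.

Base case: |L(0)| = 4, and 5·3^0 − 1 = 4.
Assume |L(r)| = 5·3^r − 1.
Then |L(r+1)| = 3|L(r)| + 2 = 3(5·3^r − 1) + 2 = 5·3^{r+1} − 3 + 2 = 5·3^{r+1} − 1.
So the formula holds for r+1, and by induction |L(m)| = 5·3^m − 1 for all m ≥ 0.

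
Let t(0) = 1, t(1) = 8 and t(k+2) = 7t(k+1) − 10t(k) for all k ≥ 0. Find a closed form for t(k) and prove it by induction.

Claim: t(k) = -2^k + 2·5^k.

Base cases: t(0) = 1 and -2^0 + 2·5^0 = 1; t(1) = 8 and -2^1 + 2·5^1 = 8.
Assume t(j) = -2^j + 2·5^j for all 0 ≤ j ≤ r, where r ≥ 1.
Then t(r+1) = 7t(r) − 10t(r−1) = 7·(-2^r + 2·5^r) − 10·(-2^{r−1} + 2·5^{r−1}) = -(7·2 − 10)2^{r−1} + 2·(7·5 − 10)5^{r−1} = -4·2^{r−1} + 50·5^{r−1} = -2^{r+1} + 2·5^{r+1}.
Hence t(k) = -2^k + 2·5^k for every k ≥ 0, by strong induction.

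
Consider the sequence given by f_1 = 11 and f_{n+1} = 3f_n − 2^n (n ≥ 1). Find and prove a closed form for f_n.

Claim: f_n = 3·3^n + 2^n.

Base case: f_1 = 11, and 3·3^1 + 2^1 = 9 + 2 = 11.
Assume f_r = 3·3^r + 2^r for some r ≥ 1.
Then f_{r+1} = 3f_r − 2^r = 3·(3·3^r + 2^r) − 2^r = 3·3^{r+1} + 3·2^r − 2^r = 3·3^{r+1} + 2·2^r = 3·3^{r+1} + 2^{r+1}.
So the formula holds for r+1, and by induction f_n = 3·3^n + 2^n for all n ≥ 1.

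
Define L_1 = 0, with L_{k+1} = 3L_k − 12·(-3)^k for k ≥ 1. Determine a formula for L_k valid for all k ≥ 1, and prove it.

Claim: L_k = 2·3^k + 2·(-3)^k.

Base case: L_1 = 0, and 2·3^1 + 2·(-3)^1 = 6 − 6 = 0.
Assume L_m = 2·3^m + 2·(-3)^m for some m ≥ 1.
Then L_{m+1} = 3L_m − 12·(-3)^m = 3·(2·3^m + 2·(-3)^m) − 12·(-3)^m = 2·3^{m+1} + 6·(-3)^m − 12·(-3)^m = 2·3^{m+1} − 6·(-3)^m = 2·3^{m+1} + 2·(-3)^{m+1}.
This completes the inductive step, so L_k = 2·3^k + 2·(-3)^k for all k ≥ 1.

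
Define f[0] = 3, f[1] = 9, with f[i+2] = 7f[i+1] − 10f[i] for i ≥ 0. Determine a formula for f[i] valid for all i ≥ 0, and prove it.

Claim: f[i] = 2·2^i + 5^i.

Base cases: f[0] = 3 and 2·2^0 + 5^0 = 3; f[1] = 9 and 2·2^1 + 5^1 = 9.
Assume f[j] = 2·2^j + 5^j for all 0 ≤ j ≤ r, where r ≥ 1.
Then f[r+1] = 7f[r] − 10f[r−1] = 7·(2·2^r + 5^r) − 10·(2·2^{r−1} + 5^{r−1}) = 2·(7·2 − 10)2^{r−1} + (7·5 − 10)5^{r−1} = 8·2^{r−1} + 25·5^{r−1} = 2·2^{r+1} + 5^{r+1}.
By strong induction, f[i] = 2·2^i + 5^i for all i ≥ 0.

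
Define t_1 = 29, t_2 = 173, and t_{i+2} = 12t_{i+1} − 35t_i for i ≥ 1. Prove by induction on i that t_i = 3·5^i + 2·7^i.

Base cases: t_1 = 29 and 3·5^1 + 2·7^1 = 29; t_2 = 173 and 3·5^2 + 2·7^2 = 173.
Assume t_j = 3·5^j + 2·7^j for all 1 ≤ j ≤ r, where r ≥ 2.
Then t_{r+1} = 12t_r − 35t_{r−1} = 12·(3·5^r + 2·7^r) − 35·(3·5^{r−1} + 2·7^{r−1}) = 3·(12·5 − 35)5^{r−1} + 2·(12·7 − 35)7^{r−1} = 75·5^{r−1} + 98·7^{r−1} = 3·5^{r+1} + 2·7^{r+1}.
So the formula holds for r+1, and by strong induction t_i = 3·5^i + 2·7^i for all i ≥ 1.

t_i = 3·5^i + 2·7^i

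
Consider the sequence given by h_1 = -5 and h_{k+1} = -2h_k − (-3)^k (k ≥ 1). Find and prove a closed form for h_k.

Claim: h_k = (-2)^k + (-3)^k.

Base case: h_1 = -5, and (-2)^1 + (-3)^1 = -2 − 3 = -5.
Assume h_r = (-2)^r + (-3)^r for some r ≥ 1.
Then h_{r+1} = -2h_r − (-3)^r = -2·((-2)^r + (-3)^r) − (-3)^r = (-2)^{r+1} − 2·(-3)^r − (-3)^r = (-2)^{r+1} − 3·(-3)^r = (-2)^{r+1} + (-3)^{r+1}.
So the formula holds for r+1, and by induction h_k = (-2)^k + (-3)^k for all k ≥ 1.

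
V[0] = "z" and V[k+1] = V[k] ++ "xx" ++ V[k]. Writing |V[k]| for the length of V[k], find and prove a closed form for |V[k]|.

Claim: |V[k]| = 3·2^k − 2.

Base case: |V[0]| = 1, and 3·2^0 − 2 = 1.
Assume |V[m]| = 3·2^m − 2.
Then |V[m+1]| = |V[m]| + 2 + |V[m]| = 2|V[m]| + 2 = 2(3·2^m − 2) + 2 = 3·2^{m+1} − 4 + 2 = 3·2^{m+1} − 2.
Hence |V[k]| = 3·2^k − 2 for every k ≥ 0, by induction.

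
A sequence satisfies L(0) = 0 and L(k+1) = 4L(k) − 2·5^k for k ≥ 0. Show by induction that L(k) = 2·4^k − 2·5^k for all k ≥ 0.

Base case: L(0) = 0, and 2·4^0 − 2·5^0 = 2 − 2 = 0.
Assume L(j) = 2·4^j − 2·5^j for some j ≥ 0.
Then L(j+1) = 4L(j) − 2·5^j = 4·(2·4^j − 2·5^j) − 2·5^j = 2·4^{j+1} − 8·5^j − 2·5^j = 2·4^{j+1} − 10·5^j = 2·4^{j+1} − 2·5^{j+1}.
This completes the inductive step, so L(k) = 2·4^k − 2·5^k for all k ≥ 0.

L(k) = 2·4^k − 2·5^k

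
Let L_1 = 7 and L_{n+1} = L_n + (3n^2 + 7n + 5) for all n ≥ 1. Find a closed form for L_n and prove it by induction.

Claim: L_n = n^3 + 2n^2 + 2n + 2.

Base case: L_1 = 7, and 1^3 + 2·1^2 + 2·1 + 2 = 7.
Assume L_m = m^3 + 2m^2 + 2m + 2.
Then L_{m+1} = L_m + (3m^2 + 7m + 5) = (m^3 + 2m^2 + 2m + 2) + (3m^2 + 7m + 5) = m^3 + 5m^2 + 9m + 7,
and (m+1)^3 + 2·(m+1)^2 + 2·(m+1) + 2 = m^3 + 5m^2 + 9m + 7.
By induction, L_n = n^3 + 2n^2 + 2n + 2 for all n ≥ 1.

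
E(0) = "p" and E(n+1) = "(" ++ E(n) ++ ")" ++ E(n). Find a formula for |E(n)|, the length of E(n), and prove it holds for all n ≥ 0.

Claim: |E(n)| = 3·2^n − 2.

Base case: |E(0)| = 1, and 3·2^0 − 2 = 1.
Assume |E(j)| = 3·2^j − 2.
Then |E(j+1)| = 1 + |E(j)| + 1 + |E(j)| = 2|E(j)| + 2 = 2(3·2^j − 2) + 2 = 3·2^{j+1} − 4 + 2 = 3·2^{j+1} − 2.
By induction, |E(n)| = 3·2^n − 2 for all n ≥ 0.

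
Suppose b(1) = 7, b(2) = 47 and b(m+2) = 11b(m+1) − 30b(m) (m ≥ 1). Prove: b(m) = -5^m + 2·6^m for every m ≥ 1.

Base cases: b(1) = 7 and -5^1 + 2·6^1 = 7; b(2) = 47 and -5^2 + 2·6^2 = 47.
Assume b(j) = -5^j + 2·6^j for all 1 ≤ j ≤ k, where k ≥ 2.
Then b(k+1) = 11b(k) − 30b(k−1) = 11·(-5^k + 2·6^k) − 30·(-5^{k−1} + 2·6^{k−1}) = -(11·5 − 30)5^{k−1} + 2·(11·6 − 30)6^{k−1} = -25·5^{k−1} + 72·6^{k−1} = -5^{k+1} + 2·6^{k+1}.
So the formula holds for k+1, and by strong induction b(m) = -5^m + 2·6^m for all m ≥ 1.

b(m) = -5^m + 2·6^m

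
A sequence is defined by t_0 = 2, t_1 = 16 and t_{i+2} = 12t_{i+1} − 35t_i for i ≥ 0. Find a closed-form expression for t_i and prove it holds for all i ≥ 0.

Claim: t_i = 3·7^i − 5^i.

Base cases: t_0 = 2 and 3·7^0 − 5^0 = 2; t_1 = 16 and 3·7^1 − 5^1 = 16.
Assume t_p = 3·7^p − 5^p for all 0 ≤ p ≤ j, where j ≥ 1.
Then t_{j+1} = 12t_j − 35t_{j−1} = 12·(3·7^j − 5^j) − 35·(3·7^{j−1} − 5^{j−1}) = 3·(12·7 − 35)7^{j−1} − (12·5 − 35)5^{j−1} = 147·7^{j−1} − 25·5^{j−1} = 3·7^{j+1} − 5^{j+1}.
This completes the inductive step, so t_i = 3·7^i − 5^i for all i ≥ 0.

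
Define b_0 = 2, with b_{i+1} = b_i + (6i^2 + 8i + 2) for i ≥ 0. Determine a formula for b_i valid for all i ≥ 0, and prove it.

Claim: b_i = 2i^3 + i^2 − i + 2.

Base case: b_0 = 2, and 2·0^3 + 0^2 − 0 + 2 = 2.
Assume b_k = 2k^3 + k^2 − k + 2.
Then b_{k+1} = b_k + (6k^2 + 8k + 2) = (2k^3 + k^2 − k + 2) + (6k^2 + 8k + 2) = 2k^3 + 7k^2 + 7k + 4,
and 2·(k+1)^3 + (k+1)^2 − (k+1) + 2 = 2k^3 + 7k^2 + 7k + 4.
This completes the inductive step, so b_i = 2i^3 + i^2 − i + 2 for all i ≥ 0.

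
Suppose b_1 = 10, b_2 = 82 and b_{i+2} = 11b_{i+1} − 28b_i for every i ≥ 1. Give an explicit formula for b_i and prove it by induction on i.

Claim: b_i = -4^i + 2·7^i.

Base cases: b_1 = 10 and -4^1 + 2·7^1 = 10; b_2 = 82 and -4^2 + 2·7^2 = 82.
Assume b_j = -4^j + 2·7^j for all 1 ≤ j ≤ m, where m ≥ 2.
Then b_{m+1} = 11b_m − 28b_{m−1} = 11·(-4^m + 2·7^m) − 28·(-4^{m−1} + 2·7^{m−1}) = -(11·4 − 28)4^{m−1} + 2·(11·7 − 28)7^{m−1} = -16·4^{m−1} + 98·7^{m−1} = -4^{m+1} + 2·7^{m+1}.
This completes the inductive step, so b_i = -4^i + 2·7^i for all i ≥ 1.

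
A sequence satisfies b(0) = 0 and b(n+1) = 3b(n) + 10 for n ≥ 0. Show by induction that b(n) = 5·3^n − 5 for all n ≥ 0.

Base case: b(0) = 0, and 5·3^0 − 5 = 5 − 5 = 0.
Assume b(m) = 5·3^m − 5 for some m ≥ 0.
Then b(m+1) = 3b(m) + 10 = 3·(5·3^m − 5) + 10 = 15·3^m − 15 + 10 = 5·3^{m+1} − 5.
Hence b(n) = 5·3^n − 5 for every n ≥ 0, by induction.

b(n) = 5·3^n − 5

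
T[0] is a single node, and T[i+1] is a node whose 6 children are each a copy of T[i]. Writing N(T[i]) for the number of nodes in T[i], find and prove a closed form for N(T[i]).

Claim: N(T[i]) = (6^{i+1} − 1)/5.

Base case: N(T[0]) = 1, and (6^{0+1} − 1)/5 = 1.
Assume N(T[r]) = (6^{r+1} − 1)/5.
Then N(T[r+1]) = 1 + 6N(T[r]) = 1 + 6·(6^{r+1} − 1)/5 = 1 + (6^{r+2} − 6)/5 = (5 + 6^{r+2} − 6)/5 = (6^{r+2} − 1)/5.
By induction, N(T[i]) = (6^{i+1} − 1)/5 for all i ≥ 0.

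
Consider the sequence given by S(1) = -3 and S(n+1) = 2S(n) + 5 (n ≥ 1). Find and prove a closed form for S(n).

Claim: S(n) = 2^n − 5.

Base case: S(1) = -3, and 2^1 − 5 = 2 − 5 = -3.
Assume S(r) = 2^r − 5 for some r ≥ 1.
Then S(r+1) = 2S(r) + 5 = 2·(2^r − 5) + 5 = 2^{r+1} − 10 + 5 = 2^{r+1} − 5.
Hence S(n) = 2^n − 5 for every n ≥ 1, by induction.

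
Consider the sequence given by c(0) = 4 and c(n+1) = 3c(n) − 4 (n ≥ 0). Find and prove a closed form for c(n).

Claim: c(n) = 2·3^n + 2.

Base case: c(0) = 4, and 2·3^0 + 2 = 2 + 2 = 4.
Assume c(j) = 2·3^j + 2 for some j ≥ 0.
Then c(j+1) = 3c(j) − 4 = 3·(2·3^j + 2) − 4 = 6·3^j + 6 − 4 = 2·3^{j+1} + 2.
So the formula holds for j+1, and by induction c(n) = 2·3^n + 2 for all n ≥ 0.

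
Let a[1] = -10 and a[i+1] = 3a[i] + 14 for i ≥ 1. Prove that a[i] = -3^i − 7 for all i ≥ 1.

Base case: a[1] = -10, and -3^1 − 7 = -3 − 7 = -10.
Assume a[j] = -3^j − 7 for some j ≥ 1.
Then a[j+1] = 3a[j] + 14 = 3·(-3^j − 7) + 14 = -3^{j+1} − 21 + 14 = -3^{j+1} − 7.
By induction, a[i] = -3^i − 7 for all i ≥ 1.

a[i] = -3^i − 7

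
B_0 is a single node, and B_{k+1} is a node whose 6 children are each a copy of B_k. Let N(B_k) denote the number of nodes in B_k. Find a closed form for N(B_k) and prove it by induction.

Claim: N(B_k) = (6^{k+1} − 1)/5.

Base case: N(B_0) = 1, and (6^{0+1} − 1)/5 = 1.
Assume N(B_r) = (6^{r+1} − 1)/5.
Then N(B_{r+1}) = 1 + 6N(B_r) = 1 + 6·(6^{r+1} − 1)/5 = 1 + (6^{r+2} − 6)/5 = (5 + 6^{r+2} − 6)/5 = (6^{r+2} − 1)/5.
This completes the inductive step, so N(B_k) = (6^{k+1} − 1)/5 for all k ≥ 0.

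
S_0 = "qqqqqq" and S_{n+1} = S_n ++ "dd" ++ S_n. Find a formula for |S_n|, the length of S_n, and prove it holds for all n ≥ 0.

Claim: |S_n| = 2^{n+3} − 2.

Base case: |S_0| = 6, and 2^{0+3} − 2 = 6.
Assume |S_k| = 2^{k+3} − 2.
Then |S_{k+1}| = |S_k| + 2 + |S_k| = 2|S_k| + 2 = 2(2^{k+3} − 2) + 2 = 2^{k+1+3} − 4 + 2 = 2^{k+1+3} − 2.
Hence |S_n| = 2^{n+3} − 2 for every n ≥ 0, by induction.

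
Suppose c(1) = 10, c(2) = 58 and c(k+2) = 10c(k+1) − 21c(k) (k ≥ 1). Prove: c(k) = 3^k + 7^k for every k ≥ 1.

Base cases: c(1) = 10 and 3^1 + 7^1 = 10; c(2) = 58 and 3^2 + 7^2 = 58.
Assume c(j) = 3^j + 7^j for all 1 ≤ j ≤ m, where m ≥ 2.
Then c(m+1) = 10c(m) − 21c(m−1) = 10·(3^m + 7^m) − 21·(3^{m−1} + 7^{m−1}) = (10·3 − 21)3^{m−1} + (10·7 − 21)7^{m−1} = 9·3^{m−1} + 49·7^{m−1} = 3^{m+1} + 7^{m+1}.
By strong induction, c(k) = 3^k + 7^k for all k ≥ 1.

c(k) = 3^k + 7^k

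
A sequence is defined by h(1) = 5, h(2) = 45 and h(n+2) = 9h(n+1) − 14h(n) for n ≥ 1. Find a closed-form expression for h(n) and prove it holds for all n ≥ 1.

Claim: h(n) = 7^n − 2^n.

Base cases: h(1) = 5 and 7^1 − 2^1 = 5; h(2) = 45 and 7^2 − 2^2 = 45.
Assume h(j) = 7^j − 2^j for all 1 ≤ j ≤ k, where k ≥ 2.
Then h(k+1) = 9h(k) − 14h(k−1) = 9·(7^k − 2^k) − 14·(7^{k−1} − 2^{k−1}) = (9·7 − 14)7^{k−1} − (9·2 − 14)2^{k−1} = 49·7^{k−1} − 4·2^{k−1} = 7^{k+1} − 2^{k+1}.
This completes the inductive step, so h(n) = 7^n − 2^n for all n ≥ 1.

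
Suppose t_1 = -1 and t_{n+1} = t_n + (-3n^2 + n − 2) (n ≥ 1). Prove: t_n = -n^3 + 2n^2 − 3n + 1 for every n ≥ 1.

Base case: t_1 = -1, and -1^3 + 2·1^2 − 3·1 + 1 = -1.
Assume t_k = -k^3 + 2k^2 − 3k + 1.
Then t_{k+1} = t_k + (-3k^2 + k − 2) = (-k^3 + 2k^2 − 3k + 1) + (-3k^2 + k − 2) = -k^3 − k^2 − 2k − 1,
and -(k+1)^3 + 2·(k+1)^2 − 3·(k+1) + 1 = -k^3 − k^2 − 2k − 1.
This completes the inductive step, so t_n = -n^3 + 2n^2 − 3n + 1 for all n ≥ 1.

t_n = -n^3 + 2n^2 − 3n + 1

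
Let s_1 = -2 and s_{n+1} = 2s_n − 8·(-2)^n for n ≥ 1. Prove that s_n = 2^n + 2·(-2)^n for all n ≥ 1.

Base case: s_1 = -2, and 2^1 + 2·(-2)^1 = 2 − 4 = -2.
Assume s_j = 2^j + 2·(-2)^j for some j ≥ 1.
Then s_{j+1} = 2s_j − 8·(-2)^j = 2·(2^j + 2·(-2)^j) − 8·(-2)^j = 2^{j+1} + 4·(-2)^j − 8·(-2)^j = 2^{j+1} − 4·(-2)^j = 2^{j+1} + 2·(-2)^{j+1}.
This completes the inductive step, so s_n = 2^n + 2·(-2)^n for all n ≥ 1.

s_n = 2^n + 2·(-2)^n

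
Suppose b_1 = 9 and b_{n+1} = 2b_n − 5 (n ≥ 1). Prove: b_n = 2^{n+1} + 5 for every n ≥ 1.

Base case: b_1 = 9, and 2^{1+1} + 5 = 4 + 5 = 9.
Assume b_k = 2^{k+1} + 5 for some k ≥ 1.
Then b_{k+1} = 2b_k − 5 = 2·(2^{k+1} + 5) − 5 = 2^{k+2} + 10 − 5 = 2^{k+2} + 5.
So the formula holds for k+1, and by induction b_n = 2^{n+1} + 5 for all n ≥ 1.

b_n = 2^{n+1} + 5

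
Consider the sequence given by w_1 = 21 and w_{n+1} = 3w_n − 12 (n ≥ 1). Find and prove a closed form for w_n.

Claim: w_n = 5·3^n + 6.

Base case: w_1 = 21, and 5·3^1 + 6 = 15 + 6 = 21.
Assume w_m = 5·3^m + 6 for some m ≥ 1.
Then w_{m+1} = 3w_m − 12 = 3·(5·3^m + 6) − 12 = 15·3^m + 18 − 12 = 5·3^{m+1} + 6.
This completes the inductive step, so w_n = 5·3^n + 6 for all n ≥ 1.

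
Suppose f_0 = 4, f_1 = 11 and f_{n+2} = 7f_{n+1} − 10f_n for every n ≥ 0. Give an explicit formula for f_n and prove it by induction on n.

Claim: f_n = 3·2^n + 5^n.

Base cases: f_0 = 4 and 3·2^0 + 5^0 = 4; f_1 = 11 and 3·2^1 + 5^1 = 11.
Assume f_j = 3·2^j + 5^j for all 0 ≤ j ≤ k, where k ≥ 1.
Then f_{k+1} = 7f_k − 10f_{k−1} = 7·(3·2^k + 5^k) − 10·(3·2^{k−1} + 5^{k−1}) = 3·(7·2 − 10)2^{k−1} + (7·5 − 10)5^{k−1} = 12·2^{k−1} + 25·5^{k−1} = 3·2^{k+1} + 5^{k+1}.
This completes the inductive step, so f_n = 3·2^n + 5^n for all n ≥ 0.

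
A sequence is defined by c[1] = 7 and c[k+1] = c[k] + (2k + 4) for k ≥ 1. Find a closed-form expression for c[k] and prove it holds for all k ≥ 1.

Claim: c[k] = k^2 + 3k + 3.

Base case: c[1] = 7, and 1^2 + 3·1 + 3 = 7.
Assume c[r] = r^2 + 3r + 3.
Then c[r+1] = c[r] + (2r + 4) = (r^2 + 3r + 3) + (2r + 4) = r^2 + 5r + 7,
and (r+1)^2 + 3·(r+1) + 3 = r^2 + 5r + 7.
This completes the inductive step, so c[k] = k^2 + 3k + 3 for all k ≥ 1.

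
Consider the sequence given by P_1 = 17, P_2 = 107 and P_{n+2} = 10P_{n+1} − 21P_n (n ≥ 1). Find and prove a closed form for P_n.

Claim: P_n = 3^n + 2·7^n.

Base cases: P_1 = 17 and 3^1 + 2·7^1 = 17; P_2 = 107 and 3^2 + 2·7^2 = 107.
Assume P_j = 3^j + 2·7^j for all 1 ≤ j ≤ k, where k ≥ 2.
Then P_{k+1} = 10P_k − 21P_{k−1} = 10·(3^k + 2·7^k) − 21·(3^{k−1} + 2·7^{k−1}) = (10·3 − 21)3^{k−1} + 2·(10·7 − 21)7^{k−1} = 9·3^{k−1} + 98·7^{k−1} = 3^{k+1} + 2·7^{k+1}.
By strong induction, P_n = 3^n + 2·7^n for all n ≥ 1.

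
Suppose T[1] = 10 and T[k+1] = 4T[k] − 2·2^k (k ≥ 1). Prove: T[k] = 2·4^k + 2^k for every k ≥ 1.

Base case: T[1] = 10, and 2·4^1 + 2^1 = 8 + 2 = 10.
Assume T[m] = 2·4^m + 2^m for some m ≥ 1.
Then T[m+1] = 4T[m] − 2·2^m = 4·(2·4^m + 2^m) − 2·2^m = 2·4^{m+1} + 4·2^m − 2·2^m = 2·4^{m+1} + 2·2^m = 2·4^{m+1} + 2^{m+1}.
By induction, T[k] = 2·4^k + 2^k for all k ≥ 1.

T[k] = 2·4^k + 2^k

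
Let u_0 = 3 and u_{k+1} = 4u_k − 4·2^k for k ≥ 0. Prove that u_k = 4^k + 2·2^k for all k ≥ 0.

Base case: u_0 = 3, and 4^0 + 2·2^0 = 1 + 2 = 3.
Assume u_m = 4^m + 2·2^m for some m ≥ 0.
Then u_{m+1} = 4u_m − 4·2^m = 4·(4^m + 2·2^m) − 4·2^m = 4^{m+1} + 8·2^m − 4·2^m = 4^{m+1} + 4·2^m = 4^{m+1} + 2·2^{m+1}.
This completes the inductive step, so u_k = 4^k + 2·2^k for all k ≥ 0.

u_k = 4^k + 2·2^k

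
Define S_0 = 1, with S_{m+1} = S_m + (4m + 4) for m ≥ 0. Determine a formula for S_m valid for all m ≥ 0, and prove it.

Claim: S_m = 2m^2 + 2m + 1.

Base case: S_0 = 1, and 2·0^2 + 2·0 + 1 = 1.
Assume S_j = 2j^2 + 2j + 1.
Then S_{j+1} = S_j + (4j + 4) = (2j^2 + 2j + 1) + (4j + 4) = 2j^2 + 6j + 5,
and 2·(j+1)^2 + 2·(j+1) + 1 = 2j^2 + 6j + 5.
Hence S_m = 2m^2 + 2m + 1 for every m ≥ 0, by induction.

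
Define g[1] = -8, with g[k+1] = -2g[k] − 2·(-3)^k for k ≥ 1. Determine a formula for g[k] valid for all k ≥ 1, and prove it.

Claim: g[k] = (-2)^k + 2·(-3)^k.

Base case: g[1] = -8, and (-2)^1 + 2·(-3)^1 = -2 − 6 = -8.
Assume g[r] = (-2)^r + 2·(-3)^r for some r ≥ 1.
Then g[r+1] = -2g[r] − 2·(-3)^r = -2·((-2)^r + 2·(-3)^r) − 2·(-3)^r = (-2)^{r+1} − 4·(-3)^r − 2·(-3)^r = (-2)^{r+1} − 6·(-3)^r = (-2)^{r+1} + 2·(-3)^{r+1}.
This completes the inductive step, so g[k] = (-2)^k + 2·(-3)^k for all k ≥ 1.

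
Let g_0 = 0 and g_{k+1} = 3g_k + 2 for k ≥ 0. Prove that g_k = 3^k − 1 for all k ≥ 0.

Base case: g_0 = 0, and 3^0 − 1 = 1 − 1 = 0.
Assume g_r = 3^r − 1 for some r ≥ 0.
Then g_{r+1} = 3g_r + 2 = 3·(3^r − 1) + 2 = 3^{r+1} − 3 + 2 = 3^{r+1} − 1.
By induction, g_k = 3^k − 1 for all k ≥ 0.

g_k = 3^k − 1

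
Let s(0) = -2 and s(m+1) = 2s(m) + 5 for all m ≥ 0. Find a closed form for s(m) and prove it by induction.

Claim: s(m) = 3·2^m − 5.

Base case: s(0) = -2, and 3·2^0 − 5 = 3 − 5 = -2.
Assume s(j) = 3·2^j − 5 for some j ≥ 0.
Then s(j+1) = 2s(j) + 5 = 2·(3·2^j − 5) + 5 = 6·2^j − 10 + 5 = 3·2^{j+1} − 5.
Hence s(m) = 3·2^m − 5 for every m ≥ 0, by induction.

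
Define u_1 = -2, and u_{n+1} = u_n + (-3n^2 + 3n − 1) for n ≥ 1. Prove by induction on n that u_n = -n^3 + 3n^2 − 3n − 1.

Base case: u_1 = -2, and -1^3 + 3·1^2 − 3·1 − 1 = -2.
Assume u_k = -k^3 + 3k^2 − 3k − 1.
Then u_{k+1} = u_k + (-3k^2 + 3k − 1) = (-k^3 + 3k^2 − 3k − 1) + (-3k^2 + 3k − 1) = -k^3 − 2,
and -(k+1)^3 + 3·(k+1)^2 − 3·(k+1) − 1 = -k^3 − 2.
Hence u_n = -n^3 + 3n^2 − 3n − 1 for every n ≥ 1, by induction.

u_n = -n^3 + 3n^2 − 3n − 1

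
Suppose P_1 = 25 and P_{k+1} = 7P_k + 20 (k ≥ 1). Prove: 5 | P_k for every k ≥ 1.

Base case: P_1 = 25 = 5·5, so 5 | P_1.
Assume 5 | P_m, so P_m = 5t for some integer t.
Then P_{m+1} = 7P_m + 20 = 7·(5t) + 20 = 5(7t + 4), so 5 | P_{m+1}.
Hence 5 | P_k for every k ≥ 1, by induction.

5 | P_k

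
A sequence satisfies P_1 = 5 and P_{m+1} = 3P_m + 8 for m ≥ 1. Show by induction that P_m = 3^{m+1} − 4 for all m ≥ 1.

Base case: P_1 = 5, and 3^{1+1} − 4 = 9 − 4 = 5.
Assume P_j = 3^{j+1} − 4 for some j ≥ 1.
Then P_{j+1} = 3P_j + 8 = 3·(3^{j+1} − 4) + 8 = 3^{j+2} − 12 + 8 = 3^{j+2} − 4.
Hence P_m = 3^{m+1} − 4 for every m ≥ 1, by induction.

P_m = 3^{m+1} − 4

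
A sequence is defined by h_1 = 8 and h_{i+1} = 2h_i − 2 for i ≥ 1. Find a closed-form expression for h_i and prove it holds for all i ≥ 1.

Claim: h_i = 3·2^i + 2.

Base case: h_1 = 8, and 3·2^1 + 2 = 6 + 2 = 8.
Assume h_m = 3·2^m + 2 for some m ≥ 1.
Then h_{m+1} = 2h_m − 2 = 2·(3·2^m + 2) − 2 = 6·2^m + 4 − 2 = 3·2^{m+1} + 2.
So the formula holds for m+1, and by induction h_i = 3·2^i + 2 for all i ≥ 1.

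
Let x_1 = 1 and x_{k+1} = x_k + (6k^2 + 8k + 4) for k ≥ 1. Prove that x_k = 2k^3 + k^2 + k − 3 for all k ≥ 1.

Base case: x_1 = 1, and 2·1^3 + 1^2 + 1 − 3 = 1.
Assume x_r = 2r^3 + r^2 + r − 3.
Then x_{r+1} = x_r + (6r^2 + 8r + 4) = (2r^3 + r^2 + r − 3) + (6r^2 + 8r + 4) = 2r^3 + 7r^2 + 9r + 1,
and 2·(r+1)^3 + (r+1)^2 + (r+1) − 3 = 2r^3 + 7r^2 + 9r + 1.
Hence x_k = 2k^3 + k^2 + k − 3 for every k ≥ 1, by induction.

x_k = 2k^3 + k^2 + k − 3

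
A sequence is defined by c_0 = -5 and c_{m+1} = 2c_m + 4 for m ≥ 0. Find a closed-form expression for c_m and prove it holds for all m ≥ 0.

Claim: c_m = -2^m − 4.

Base case: c_0 = -5, and -2^0 − 4 = -1 − 4 = -5.
Assume c_k = -2^k − 4 for some k ≥ 0.
Then c_{k+1} = 2c_k + 4 = 2·(-2^k − 4) + 4 = -2^{k+1} − 8 + 4 = -2^{k+1} − 4.
Hence c_m = -2^m − 4 for every m ≥ 0, by induction.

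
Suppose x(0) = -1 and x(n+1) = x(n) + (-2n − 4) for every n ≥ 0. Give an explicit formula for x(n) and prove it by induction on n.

Claim: x(n) = -n^2 − 3n − 1.

Base case: x(0) = -1, and -0^2 − 3·0 − 1 = -1.
Assume x(j) = -j^2 − 3j − 1.
Then x(j+1) = x(j) + (-2j − 4) = (-j^2 − 3j − 1) + (-2j − 4) = -j^2 − 5j − 5,
and -(j+1)^2 − 3·(j+1) − 1 = -j^2 − 5j − 5.
Hence x(n) = -n^2 − 3n − 1 for every n ≥ 0, by induction.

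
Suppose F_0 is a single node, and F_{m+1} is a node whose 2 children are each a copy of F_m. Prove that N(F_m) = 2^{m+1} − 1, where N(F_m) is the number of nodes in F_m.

Base case: N(F_0) = 1, and 2^{0+1} − 1 = 1.
Assume N(F_k) = 2^{k+1} − 1.
Then N(F_{k+1}) = 1 + 2N(F_k) = 1 + 2(2^{k+1} − 1) = 2^{k+2} − 2 + 1 = 2^{k+2} − 1.
So the formula holds for k+1, and by induction N(F_m) = 2^{m+1} − 1 for all m ≥ 0.

N(F_m) = 2^{m+1} − 1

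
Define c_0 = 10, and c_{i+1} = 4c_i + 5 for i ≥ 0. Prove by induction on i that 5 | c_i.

Base case: c_0 = 10 = 5·2, so 5 | c_0.
Assume 5 | c_r, so c_r = 5t for some integer t.
Then c_{r+1} = 4c_r + 5 = 4·(5t) + 5 = 5(4t + 1), so 5 | c_{r+1}.
Hence 5 | c_i for every i ≥ 0, by induction.

5 | c_i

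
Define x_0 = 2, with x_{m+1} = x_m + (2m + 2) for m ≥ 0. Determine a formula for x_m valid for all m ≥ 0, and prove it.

Claim: x_m = m^2 + m + 2.

Base case: x_0 = 2, and 0^2 + 0 + 2 = 2.
Assume x_r = r^2 + r + 2.
Then x_{r+1} = x_r + (2r + 2) = (r^2 + r + 2) + (2r + 2) = r^2 + 3r + 4,
and (r+1)^2 + (r+1) + 2 = r^2 + 3r + 4.
This completes the inductive step, so x_m = m^2 + m + 2 for all m ≥ 0.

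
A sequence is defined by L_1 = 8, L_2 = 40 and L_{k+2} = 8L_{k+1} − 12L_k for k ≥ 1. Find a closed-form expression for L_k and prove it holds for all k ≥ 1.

Claim: L_k = 6^k + 2^k.

Base cases: L_1 = 8 and 6^1 + 2^1 = 8; L_2 = 40 and 6^2 + 2^2 = 40.
Assume L_j = 6^j + 2^j for all 1 ≤ j ≤ r, where r ≥ 2.
Then L_{r+1} = 8L_r − 12L_{r−1} = 8·(6^r + 2^r) − 12·(6^{r−1} + 2^{r−1}) = (8·6 − 12)6^{r−1} + (8·2 − 12)2^{r−1} = 36·6^{r−1} + 4·2^{r−1} = 6^{r+1} + 2^{r+1}.
Hence L_k = 6^k + 2^k for every k ≥ 1, by strong induction.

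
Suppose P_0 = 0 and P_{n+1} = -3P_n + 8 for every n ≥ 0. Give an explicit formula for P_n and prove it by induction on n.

Claim: P_n = -2·(-3)^n + 2.

Base case: P_0 = 0, and -2·(-3)^0 + 2 = -2 + 2 = 0.
Assume P_m = -2·(-3)^m + 2 for some m ≥ 0.
Then P_{m+1} = -3P_m + 8 = -3·(-2·(-3)^m + 2) + 8 = 6·(-3)^m − 6 + 8 = -2·(-3)^{m+1} + 2.
By induction, P_n = -2·(-3)^n + 2 for all n ≥ 0.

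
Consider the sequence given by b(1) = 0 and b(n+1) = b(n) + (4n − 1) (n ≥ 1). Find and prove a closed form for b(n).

Claim: b(n) = 2n^2 − 3n + 1.

Base case: b(1) = 0, and 2·1^2 − 3·1 + 1 = 0.
Assume b(m) = 2m^2 − 3m + 1.
Then b(m+1) = b(m) + (4m − 1) = (2m^2 − 3m + 1) + (4m − 1) = 2m^2 + m,
and 2·(m+1)^2 − 3·(m+1) + 1 = 2m^2 + m.
Hence b(n) = 2n^2 − 3n + 1 for every n ≥ 1, by induction.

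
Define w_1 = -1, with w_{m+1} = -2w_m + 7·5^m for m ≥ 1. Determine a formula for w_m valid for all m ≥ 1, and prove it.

Claim: w_m = 3·(-2)^m + 5^m.

Base case: w_1 = -1, and 3·(-2)^1 + 5^1 = -6 + 5 = -1.
Assume w_j = 3·(-2)^j + 5^j for some j ≥ 1.
Then w_{j+1} = -2w_j + 7·5^j = -2·(3·(-2)^j + 5^j) + 7·5^j = 3·(-2)^{j+1} − 2·5^j + 7·5^j = 3·(-2)^{j+1} + 5·5^j = 3·(-2)^{j+1} + 5^{j+1}.
So the formula holds for j+1, and by induction w_m = 3·(-2)^m + 5^m for all m ≥ 1.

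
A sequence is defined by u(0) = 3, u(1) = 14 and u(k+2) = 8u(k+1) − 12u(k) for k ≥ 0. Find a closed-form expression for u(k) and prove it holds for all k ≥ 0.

Claim: u(k) = 2·6^k + 2^k.

Base cases: u(0) = 3 and 2·6^0 + 2^0 = 3; u(1) = 14 and 2·6^1 + 2^1 = 14.
Assume u(j) = 2·6^j + 2^j for all 0 ≤ j ≤ m, where m ≥ 1.
Then u(m+1) = 8u(m) − 12u(m−1) = 8·(2·6^m + 2^m) − 12·(2·6^{m−1} + 2^{m−1}) = 2·(8·6 − 12)6^{m−1} + (8·2 − 12)2^{m−1} = 72·6^{m−1} + 4·2^{m−1} = 2·6^{m+1} + 2^{m+1}.
So the formula holds for m+1, and by strong induction u(k) = 2·6^k + 2^k for all k ≥ 0.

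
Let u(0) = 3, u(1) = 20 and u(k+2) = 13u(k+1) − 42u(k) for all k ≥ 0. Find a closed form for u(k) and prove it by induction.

Claim: u(k) = 6^k + 2·7^k.

Base cases: u(0) = 3 and 6^0 + 2·7^0 = 3; u(1) = 20 and 6^1 + 2·7^1 = 20.
Assume u(j) = 6^j + 2·7^j for all 0 ≤ j ≤ m, where m ≥ 1.
Then u(m+1) = 13u(m) − 42u(m−1) = 13·(6^m + 2·7^m) − 42·(6^{m−1} + 2·7^{m−1}) = (13·6 − 42)6^{m−1} + 2·(13·7 − 42)7^{m−1} = 36·6^{m−1} + 98·7^{m−1} = 6^{m+1} + 2·7^{m+1}.
So the formula holds for m+1, and by strong induction u(k) = 6^k + 2·7^k for all k ≥ 0.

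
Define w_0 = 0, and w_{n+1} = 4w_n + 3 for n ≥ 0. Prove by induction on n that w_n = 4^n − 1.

Base case: w_0 = 0, and 4^0 − 1 = 1 − 1 = 0.
Assume w_k = 4^k − 1 for some k ≥ 0.
Then w_{k+1} = 4w_k + 3 = 4·(4^k − 1) + 3 = 4^{k+1} − 4 + 3 = 4^{k+1} − 1.
Hence w_n = 4^n − 1 for every n ≥ 0, by induction.

w_n = 4^n − 1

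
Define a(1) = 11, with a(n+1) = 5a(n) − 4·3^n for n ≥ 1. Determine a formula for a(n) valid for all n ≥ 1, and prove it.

Claim: a(n) = 5^n + 2·3^n.

Base case: a(1) = 11, and 5^1 + 2·3^1 = 5 + 6 = 11.
Assume a(k) = 5^k + 2·3^k for some k ≥ 1.
Then a(k+1) = 5a(k) − 4·3^k = 5·(5^k + 2·3^k) − 4·3^k = 5^{k+1} + 10·3^k − 4·3^k = 5^{k+1} + 6·3^k = 5^{k+1} + 2·3^{k+1}.
So the formula holds for k+1, and by induction a(n) = 5^n + 2·3^n for all n ≥ 1.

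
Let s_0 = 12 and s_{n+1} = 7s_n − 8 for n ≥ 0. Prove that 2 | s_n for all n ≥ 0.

Base case: s_0 = 12 = 2·6, so 2 | s_0.
Assume 2 | s_r, so s_r = 2t for some integer t.
Then s_{r+1} = 7s_r − 8 = 7·(2t) − 8 = 2(7t − 4), so 2 | s_{r+1}.
This completes the inductive step, so 2 | s_n for all n ≥ 0.

2 | s_n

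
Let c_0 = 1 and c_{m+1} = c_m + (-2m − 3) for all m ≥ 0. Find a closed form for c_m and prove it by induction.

Claim: c_m = -m^2 − 2m + 1.

Base case: c_0 = 1, and -0^2 − 2·0 + 1 = 1.
Assume c_r = -r^2 − 2r + 1.
Then c_{r+1} = c_r + (-2r − 3) = (-r^2 − 2r + 1) + (-2r − 3) = -r^2 − 4r − 2,
and -(r+1)^2 − 2·(r+1) + 1 = -r^2 − 4r − 2.
By induction, c_m = -m^2 − 2m + 1 for all m ≥ 0.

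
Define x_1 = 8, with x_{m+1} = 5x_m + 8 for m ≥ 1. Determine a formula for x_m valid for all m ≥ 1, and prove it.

Claim: x_m = 2·5^m − 2.

Base case: x_1 = 8, and 2·5^1 − 2 = 10 − 2 = 8.
Assume x_r = 2·5^r − 2 for some r ≥ 1.
Then x_{r+1} = 5x_r + 8 = 5·(2·5^r − 2) + 8 = 10·5^r − 10 + 8 = 2·5^{r+1} − 2.
So the formula holds for r+1, and by induction x_m = 2·5^m − 2 for all m ≥ 1.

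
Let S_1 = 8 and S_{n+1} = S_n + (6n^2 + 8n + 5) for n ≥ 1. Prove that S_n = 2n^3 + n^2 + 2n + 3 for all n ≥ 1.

Base case: S_1 = 8, and 2·1^3 + 1^2 + 2·1 + 3 = 8.
Assume S_j = 2j^3 + j^2 + 2j + 3.
Then S_{j+1} = S_j + (6j^2 + 8j + 5) = (2j^3 + j^2 + 2j + 3) + (6j^2 + 8j + 5) = 2j^3 + 7j^2 + 10j + 8,
and 2·(j+1)^3 + (j+1)^2 + 2·(j+1) + 3 = 2j^3 + 7j^2 + 10j + 8.
Hence S_n = 2n^3 + n^2 + 2n + 3 for every n ≥ 1, by induction.

S_n = 2n^3 + n^2 + 2n + 3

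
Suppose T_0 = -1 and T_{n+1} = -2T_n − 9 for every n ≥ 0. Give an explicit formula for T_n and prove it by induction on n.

Claim: T_n = 2·(-2)^n − 3.

Base case: T_0 = -1, and 2·(-2)^0 − 3 = 2 − 3 = -1.
Assume T_j = 2·(-2)^j − 3 for some j ≥ 0.
Then T_{j+1} = -2T_j − 9 = -2·(2·(-2)^j − 3) − 9 = -4·(-2)^j + 6 − 9 = 2·(-2)^{j+1} − 3.
Hence T_n = 2·(-2)^n − 3 for every n ≥ 0, by induction.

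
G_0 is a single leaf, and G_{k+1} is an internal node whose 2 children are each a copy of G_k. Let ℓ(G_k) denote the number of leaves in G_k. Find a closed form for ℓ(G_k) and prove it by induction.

Claim: ℓ(G_k) = 2^k.

Base case: ℓ(G_0) = 1, and 2^0 = 1.
Assume ℓ(G_r) = 2^r.
Then ℓ(G_{r+1}) = 2·ℓ(G_r) = 2·2^r = 2^{r+1}.
Hence ℓ(G_k) = 2^k for every k ≥ 0, by induction.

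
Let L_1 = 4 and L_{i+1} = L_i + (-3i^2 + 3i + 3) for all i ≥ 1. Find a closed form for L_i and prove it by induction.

Claim: L_i = -i^3 + 3i^2 + i + 1.

Base case: L_1 = 4, and -1^3 + 3·1^2 + 1 + 1 = 4.
Assume L_r = -r^3 + 3r^2 + r + 1.
Then L_{r+1} = L_r + (-3r^2 + 3r + 3) = (-r^3 + 3r^2 + r + 1) + (-3r^2 + 3r + 3) = -r^3 + 4r + 4,
and -(r+1)^3 + 3·(r+1)^2 + (r+1) + 1 = -r^3 + 4r + 4.
Hence L_i = -i^3 + 3i^2 + i + 1 for every i ≥ 1, by induction.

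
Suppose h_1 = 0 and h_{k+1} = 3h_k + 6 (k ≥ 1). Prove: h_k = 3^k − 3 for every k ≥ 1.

Base case: h_1 = 0, and 3^1 − 3 = 3 − 3 = 0.
Assume h_m = 3^m − 3 for some m ≥ 1.
Then h_{m+1} = 3h_m + 6 = 3·(3^m − 3) + 6 = 3^{m+1} − 9 + 6 = 3^{m+1} − 3.
By induction, h_k = 3^k − 3 for all k ≥ 1.

h_k = 3^k − 3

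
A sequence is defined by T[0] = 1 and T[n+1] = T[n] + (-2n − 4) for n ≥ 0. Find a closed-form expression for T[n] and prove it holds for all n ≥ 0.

Claim: T[n] = -n^2 − 3n + 1.

Base case: T[0] = 1, and -0^2 − 3·0 + 1 = 1.
Assume T[k] = -k^2 − 3k + 1.
Then T[k+1] = T[k] + (-2k − 4) = (-k^2 − 3k + 1) + (-2k − 4) = -k^2 − 5k − 3,
and -(k+1)^2 − 3·(k+1) + 1 = -k^2 − 5k − 3.
Hence T[n] = -n^2 − 3n + 1 for every n ≥ 0, by induction.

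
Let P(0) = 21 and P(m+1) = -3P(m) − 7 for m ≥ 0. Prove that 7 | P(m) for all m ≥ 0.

Base case: P(0) = 21 = 7·3, so 7 | P(0).
Assume 7 | P(j), so P(j) = 7t for some integer t.
Then P(j+1) = -3P(j) − 7 = -3·(7t) − 7 = 7(-3t − 1), so 7 | P(j+1).
By induction, 7 | P(m) for all m ≥ 0.

7 | P(m)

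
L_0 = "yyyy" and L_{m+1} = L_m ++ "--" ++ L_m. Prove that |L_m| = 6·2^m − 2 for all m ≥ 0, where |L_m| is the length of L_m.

Base case: |L_0| = 4, and 6·2^0 − 2 = 4.
Assume |L_r| = 6·2^r − 2.
Then |L_{r+1}| = |L_r| + 2 + |L_r| = 2|L_r| + 2 = 2(6·2^r − 2) + 2 = 6·2^{r+1} − 4 + 2 = 6·2^{r+1} − 2.
Hence |L_m| = 6·2^m − 2 for every m ≥ 0, by induction.

|L_m| = 6·2^m − 2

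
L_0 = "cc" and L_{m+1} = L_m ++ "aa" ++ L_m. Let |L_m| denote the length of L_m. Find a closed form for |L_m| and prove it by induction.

Claim: |L_m| = 2^{m+2} − 2.

Base case: |L_0| = 2, and 2^{0+2} − 2 = 2.
Assume |L_k| = 2^{k+2} − 2.
Then |L_{k+1}| = |L_k| + 2 + |L_k| = 2|L_k| + 2 = 2(2^{k+2} − 2) + 2 = 2^{k+3} − 4 + 2 = 2^{k+3} − 2.
So the formula holds for k+1, and by induction |L_m| = 2^{m+2} − 2 for all m ≥ 0.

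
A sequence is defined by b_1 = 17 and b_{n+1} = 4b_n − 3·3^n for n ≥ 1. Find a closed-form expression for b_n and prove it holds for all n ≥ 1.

Claim: b_n = 2·4^n + 3·3^n.

Base case: b_1 = 17, and 2·4^1 + 3·3^1 = 8 + 9 = 17.
Assume b_k = 2·4^k + 3·3^k for some k ≥ 1.
Then b_{k+1} = 4b_k − 3·3^k = 4·(2·4^k + 3·3^k) − 3·3^k = 2·4^{k+1} + 12·3^k − 3·3^k = 2·4^{k+1} + 9·3^k = 2·4^{k+1} + 3·3^{k+1}.
This completes the inductive step, so b_n = 2·4^n + 3·3^n for all n ≥ 1.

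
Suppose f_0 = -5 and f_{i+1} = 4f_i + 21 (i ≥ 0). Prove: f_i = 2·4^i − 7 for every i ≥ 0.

Base case: f_0 = -5, and 2·4^0 − 7 = 2 − 7 = -5.
Assume f_j = 2·4^j − 7 for some j ≥ 0.
Then f_{j+1} = 4f_j + 21 = 4·(2·4^j − 7) + 21 = 8·4^j − 28 + 21 = 2·4^{j+1} − 7.
So the formula holds for j+1, and by induction f_i = 2·4^i − 7 for all i ≥ 0.

f_i = 2·4^i − 7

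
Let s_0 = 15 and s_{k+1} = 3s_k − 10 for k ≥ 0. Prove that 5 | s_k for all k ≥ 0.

Base case: s_0 = 15 = 5·3, so 5 | s_0.
Assume 5 | s_r, so s_r = 5t for some integer t.
Then s_{r+1} = 3s_r − 10 = 3·(5t) − 10 = 5(3t − 2), so 5 | s_{r+1}.
So the property holds for r+1, and by induction 5 | s_k for all k ≥ 0.

5 | s_k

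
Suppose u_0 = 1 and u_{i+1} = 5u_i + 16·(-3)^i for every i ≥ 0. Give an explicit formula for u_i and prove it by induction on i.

Claim: u_i = 3·5^i − 2·(-3)^i.

Base case: u_0 = 1, and 3·5^0 − 2·(-3)^0 = 3 − 2 = 1.
Assume u_j = 3·5^j − 2·(-3)^j for some j ≥ 0.
Then u_{j+1} = 5u_j + 16·(-3)^j = 5·(3·5^j − 2·(-3)^j) + 16·(-3)^j = 3·5^{j+1} − 10·(-3)^j + 16·(-3)^j = 3·5^{j+1} + 6·(-3)^j = 3·5^{j+1} − 2·(-3)^{j+1}.
This completes the inductive step, so u_i = 3·5^i − 2·(-3)^i for all i ≥ 0.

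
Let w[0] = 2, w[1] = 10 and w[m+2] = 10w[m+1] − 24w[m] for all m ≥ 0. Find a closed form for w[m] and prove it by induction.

Claim: w[m] = 4^m + 6^m.

Base cases: w[0] = 2 and 4^0 + 6^0 = 2; w[1] = 10 and 4^1 + 6^1 = 10.
Assume w[j] = 4^j + 6^j for all 0 ≤ j ≤ k, where k ≥ 1.
Then w[k+1] = 10w[k] − 24w[k−1] = 10·(4^k + 6^k) − 24·(4^{k−1} + 6^{k−1}) = (10·4 − 24)4^{k−1} + (10·6 − 24)6^{k−1} = 16·4^{k−1} + 36·6^{k−1} = 4^{k+1} + 6^{k+1}.
So the formula holds for k+1, and by strong induction w[m] = 4^m + 6^m for all m ≥ 0.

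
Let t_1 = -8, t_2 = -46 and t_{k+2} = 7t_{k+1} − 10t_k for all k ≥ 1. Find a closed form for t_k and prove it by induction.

Claim: t_k = 2^k − 2·5^k.

Base cases: t_1 = -8 and 2^1 − 2·5^1 = -8; t_2 = -46 and 2^2 − 2·5^2 = -46.
Assume t_j = 2^j − 2·5^j for all 1 ≤ j ≤ r, where r ≥ 2.
Then t_{r+1} = 7t_r − 10t_{r−1} = 7·(2^r − 2·5^r) − 10·(2^{r−1} − 2·5^{r−1}) = (7·2 − 10)2^{r−1} − 2·(7·5 − 10)5^{r−1} = 4·2^{r−1} − 50·5^{r−1} = 2^{r+1} − 2·5^{r+1}.
This completes the inductive step, so t_k = 2^k − 2·5^k for all k ≥ 1.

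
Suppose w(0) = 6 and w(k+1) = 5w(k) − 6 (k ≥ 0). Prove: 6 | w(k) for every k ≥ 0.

Base case: w(0) = 6 = 6·1, so 6 | w(0).
Assume 6 | w(m), so w(m) = 6t for some integer t.
Then w(m+1) = 5w(m) − 6 = 5·(6t) − 6 = 6(5t − 1), so 6 | w(m+1).
By induction, 6 | w(k) for all k ≥ 0.

6 | w(k)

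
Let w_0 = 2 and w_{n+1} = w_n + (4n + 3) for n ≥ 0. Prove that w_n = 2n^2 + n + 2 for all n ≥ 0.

Base case: w_0 = 2, and 2·0^2 + 0 + 2 = 2.
Assume w_r = 2r^2 + r + 2.
Then w_{r+1} = w_r + (4r + 3) = (2r^2 + r + 2) + (4r + 3) = 2r^2 + 5r + 5,
and 2·(r+1)^2 + (r+1) + 2 = 2r^2 + 5r + 5.
By induction, w_n = 2n^2 + n + 2 for all n ≥ 0.

w_n = 2n^2 + n + 2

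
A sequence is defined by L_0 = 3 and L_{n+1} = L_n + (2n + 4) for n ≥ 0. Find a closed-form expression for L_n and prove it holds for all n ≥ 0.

Claim: L_n = n^2 + 3n + 3.

Base case: L_0 = 3, and 0^2 + 3·0 + 3 = 3.
Assume L_j = j^2 + 3j + 3.
Then L_{j+1} = L_j + (2j + 4) = (j^2 + 3j + 3) + (2j + 4) = j^2 + 5j + 7,
and (j+1)^2 + 3·(j+1) + 3 = j^2 + 5j + 7.
This completes the inductive step, so L_n = n^2 + 3n + 3 for all n ≥ 0.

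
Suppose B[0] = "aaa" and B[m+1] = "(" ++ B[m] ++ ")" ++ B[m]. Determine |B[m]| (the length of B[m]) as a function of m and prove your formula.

Claim: |B[m]| = 5·2^m − 2.

Base case: |B[0]| = 3, and 5·2^0 − 2 = 3.
Assume |B[j]| = 5·2^j − 2.
Then |B[j+1]| = 1 + |B[j]| + 1 + |B[j]| = 2|B[j]| + 2 = 2(5·2^j − 2) + 2 = 5·2^{j+1} − 4 + 2 = 5·2^{j+1} − 2.
Hence |B[m]| = 5·2^m − 2 for every m ≥ 0, by induction.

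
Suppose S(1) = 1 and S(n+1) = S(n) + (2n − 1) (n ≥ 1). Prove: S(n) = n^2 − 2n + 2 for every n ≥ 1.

Base case: S(1) = 1, and 1^2 − 2·1 + 2 = 1.
Assume S(r) = r^2 − 2r + 2.
Then S(r+1) = S(r) + (2r − 1) = (r^2 − 2r + 2) + (2r − 1) = r^2 + 1,
and (r+1)^2 − 2·(r+1) + 2 = r^2 + 1.
By induction, S(n) = n^2 − 2n + 2 for all n ≥ 1.

S(n) = n^2 − 2n + 2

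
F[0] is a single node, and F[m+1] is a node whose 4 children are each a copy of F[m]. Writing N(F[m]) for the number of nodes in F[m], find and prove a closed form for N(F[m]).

Claim: N(F[m]) = (4^{m+1} − 1)/3.

Base case: N(F[0]) = 1, and (4^{0+1} − 1)/3 = 1.
Assume N(F[r]) = (4^{r+1} − 1)/3.
Then N(F[r+1]) = 1 + 4N(F[r]) = 1 + 4·(4^{r+1} − 1)/3 = 1 + (4^{r+2} − 4)/3 = (3 + 4^{r+2} − 4)/3 = (4^{r+2} − 1)/3.
Hence N(F[m]) = (4^{m+1} − 1)/3 for every m ≥ 0, by induction.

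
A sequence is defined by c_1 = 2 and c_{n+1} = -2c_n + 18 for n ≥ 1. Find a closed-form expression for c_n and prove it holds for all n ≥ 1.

Claim: c_n = 2·(-2)^n + 6.

Base case: c_1 = 2, and 2·(-2)^1 + 6 = -4 + 6 = 2.
Assume c_m = 2·(-2)^m + 6 for some m ≥ 1.
Then c_{m+1} = -2c_m + 18 = -2·(2·(-2)^m + 6) + 18 = -4·(-2)^m − 12 + 18 = 2·(-2)^{m+1} + 6.
So the formula holds for m+1, and by induction c_n = 2·(-2)^n + 6 for all n ≥ 1.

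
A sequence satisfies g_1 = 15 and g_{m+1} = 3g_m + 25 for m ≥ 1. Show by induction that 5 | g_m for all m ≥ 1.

Base case: g_1 = 15 = 5·3, so 5 | g_1.
Assume 5 | g_r, so g_r = 5t for some integer t.
Then g_{r+1} = 3g_r + 25 = 3·(5t) + 25 = 5(3t + 5), so 5 | g_{r+1}.
So the property holds for r+1, and by induction 5 | g_m for all m ≥ 1.

5 | g_m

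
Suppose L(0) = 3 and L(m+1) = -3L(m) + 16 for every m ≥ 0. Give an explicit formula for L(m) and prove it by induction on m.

Claim: L(m) = -(-3)^m + 4.

Base case: L(0) = 3, and -(-3)^0 + 4 = -1 + 4 = 3.
Assume L(k) = -(-3)^k + 4 for some k ≥ 0.
Then L(k+1) = -3L(k) + 16 = -3·(-(-3)^k + 4) + 16 = 3·(-3)^k − 12 + 16 = -(-3)^{k+1} + 4.
Hence L(m) = -(-3)^m + 4 for every m ≥ 0, by induction.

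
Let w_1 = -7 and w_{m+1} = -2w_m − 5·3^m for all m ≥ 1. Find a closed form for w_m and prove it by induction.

Claim: w_m = 2·(-2)^m − 3^m.

Base case: w_1 = -7, and 2·(-2)^1 − 3^1 = -4 − 3 = -7.
Assume w_j = 2·(-2)^j − 3^j for some j ≥ 1.
Then w_{j+1} = -2w_j − 5·3^j = -2·(2·(-2)^j − 3^j) − 5·3^j = 2·(-2)^{j+1} + 2·3^j − 5·3^j = 2·(-2)^{j+1} − 3·3^j = 2·(-2)^{j+1} − 3^{j+1}.
This completes the inductive step, so w_m = 2·(-2)^m − 3^m for all m ≥ 1.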